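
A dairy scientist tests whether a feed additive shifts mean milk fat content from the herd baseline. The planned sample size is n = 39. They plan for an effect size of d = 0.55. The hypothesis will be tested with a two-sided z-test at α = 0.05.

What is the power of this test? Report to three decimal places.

Noncentrality parameter: δ = d·√n = 0.55 × √39 = 3.4347
Two-sided α = 0.05 → critical value z_{0.025} = 1.960.
Power = Φ(δ − 1.960) + Φ(−δ − 1.960) = Φ(1.475) + Φ(-5.395) = 0.9299 + 0.0000 = 0.9299.

Power ≈ 0.930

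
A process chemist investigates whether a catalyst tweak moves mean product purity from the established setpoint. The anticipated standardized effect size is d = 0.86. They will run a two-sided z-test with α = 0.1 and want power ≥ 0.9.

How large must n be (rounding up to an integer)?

For power 0.9 need Φ(δ − z_{0.05}) = 0.9, so δ = z_{0.05} + z_{0.10} = 1.645 + 1.282 = 2.926.
(Ignoring the negligible lower-tail rejection probability gives the usual closed-form inversion.)
δ = d·√n ⇒ n = (δ/d)² = (2.926 / 0.86)² = 11.58.
Rounding up, n = 12.

n = 12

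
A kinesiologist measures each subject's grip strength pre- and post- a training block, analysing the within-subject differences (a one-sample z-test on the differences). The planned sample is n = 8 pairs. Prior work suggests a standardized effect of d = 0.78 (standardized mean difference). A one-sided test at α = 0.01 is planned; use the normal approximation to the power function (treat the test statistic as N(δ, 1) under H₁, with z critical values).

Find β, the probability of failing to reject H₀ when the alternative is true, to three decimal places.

β ≈ 0.548

Noncentrality parameter: δ = d·√n = 0.78 × √8 = 2.2062
Critical value for a one-sided test at α = 0.01: z_α = 2.326.
Power = P(Z > 2.326 − δ) = Φ(-0.120) = 0.4522.
Type II error: β = 1 − power = 1 − 0.4522 = 0.5478.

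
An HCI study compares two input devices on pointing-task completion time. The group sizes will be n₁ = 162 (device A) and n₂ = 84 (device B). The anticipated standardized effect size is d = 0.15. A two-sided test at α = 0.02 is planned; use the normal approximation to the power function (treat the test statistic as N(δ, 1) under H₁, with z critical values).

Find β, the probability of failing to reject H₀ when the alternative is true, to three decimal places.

β ≈ 0.887

Noncentrality parameter: δ = d / √(1/n₁ + 1/n₂) = 0.15 / √(1/162 + 1/84) = 1.1156
Two-sided α = 0.02 → critical value z_{0.01} = 2.326.
Power = Φ(δ − 2.326) + Φ(−δ − 2.326) = Φ(-1.211) + Φ(-3.442) = 0.1130 + 0.0003 = 0.1133.
Type II error: β = 1 − power = 1 − 0.1133 = 0.8867.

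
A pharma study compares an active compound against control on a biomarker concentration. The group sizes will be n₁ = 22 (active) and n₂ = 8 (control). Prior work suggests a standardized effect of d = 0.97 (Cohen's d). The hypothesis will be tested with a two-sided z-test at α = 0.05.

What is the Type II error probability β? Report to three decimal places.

Noncentrality parameter: λ = d / √(1/n₁ + 1/n₂) = 0.97 / √(1/22 + 1/8) = 2.3495
Critical value for a two-sided test at α = 0.05: z_{α/2} = 1.960.
Power = Φ(λ − 1.960) + Φ(−λ − 1.960) = Φ(0.389) + Φ(-4.309) = 0.6515 + 0.0000 = 0.6516.
Type II error: β = 1 − power = 1 − 0.6516 = 0.3484.

β ≈ 0.348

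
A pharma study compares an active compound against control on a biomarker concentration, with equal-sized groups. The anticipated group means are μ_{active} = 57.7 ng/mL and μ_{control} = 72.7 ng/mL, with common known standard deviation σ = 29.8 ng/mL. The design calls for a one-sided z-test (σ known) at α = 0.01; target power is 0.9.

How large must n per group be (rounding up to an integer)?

Standardized effect: d = |μ_{active} − μ_{control}| / σ = |57.7 − 72.7| / 29.8 = 0.5034
For power 0.9 need Φ(δ − z_{0.01}) = 0.9, so δ = z_{0.01} + z_{0.10} = 2.326 + 1.282 = 3.608.
δ = d·√(n/2) ⇒ n = 2(δ/d)² = 2 × (3.608 / 0.5034)² = 102.75.
Rounding up, n = 103 per group.

n = 103 per group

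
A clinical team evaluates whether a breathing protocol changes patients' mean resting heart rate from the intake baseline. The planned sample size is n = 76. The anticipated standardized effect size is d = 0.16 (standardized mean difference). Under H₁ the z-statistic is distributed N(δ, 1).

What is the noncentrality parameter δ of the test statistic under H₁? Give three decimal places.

δ ≈ 1.395

δ = d·√n = 0.16 × √76 = 1.3948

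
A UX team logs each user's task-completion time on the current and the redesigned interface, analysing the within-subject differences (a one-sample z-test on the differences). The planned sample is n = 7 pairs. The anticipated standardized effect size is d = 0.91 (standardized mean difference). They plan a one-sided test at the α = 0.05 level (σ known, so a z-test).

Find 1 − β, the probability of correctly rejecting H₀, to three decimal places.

Power ≈ 0.777

Noncentrality parameter: δ = d·√n = 0.91 × √7 = 2.4076
One-sided α = 0.05 → critical value z_{0.05} = 1.645.
Power = P(Z > 1.645 − δ) = Φ(0.763) = 0.7772.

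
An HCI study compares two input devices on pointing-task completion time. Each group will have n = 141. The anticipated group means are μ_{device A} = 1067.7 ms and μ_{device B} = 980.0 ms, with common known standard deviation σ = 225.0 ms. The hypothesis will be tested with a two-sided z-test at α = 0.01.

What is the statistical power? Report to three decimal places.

Standardized effect: d = |μ_{device A} − μ_{device B}| / σ = |1067.7 − 980.0| / 225.0 = 0.3898
Noncentrality parameter: δ = d·√(n/2) = 0.3898 × √(141/2) = 3.2727
Two-sided α = 0.01 → critical value z_{0.005} = 2.576.
Power = Φ(δ − 2.576) + Φ(−δ − 2.576) = Φ(0.697) + Φ(-5.849) = 0.7571 + 0.0000 = 0.7571.

Power ≈ 0.757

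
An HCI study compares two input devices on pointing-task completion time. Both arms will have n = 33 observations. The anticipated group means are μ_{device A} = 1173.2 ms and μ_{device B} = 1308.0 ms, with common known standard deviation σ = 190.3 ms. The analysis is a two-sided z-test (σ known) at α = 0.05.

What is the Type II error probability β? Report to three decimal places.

β ≈ 0.179

Standardized effect: d = |μ_{device A} − μ_{device B}| / σ = |1173.2 − 1308.0| / 190.3 = 0.7084
Noncentrality parameter: δ = d·√(n/2) = 0.7084 × √(33/2) = 2.8774
Two-sided α = 0.05 → critical value z_{0.025} = 1.960.
Power = Φ(δ − 1.960) + Φ(−δ − 1.960) = Φ(0.917) + Φ(-4.837) = 0.8205 + 0.0000 = 0.8205.
Type II error: β = 1 − power = 1 − 0.8205 = 0.1795.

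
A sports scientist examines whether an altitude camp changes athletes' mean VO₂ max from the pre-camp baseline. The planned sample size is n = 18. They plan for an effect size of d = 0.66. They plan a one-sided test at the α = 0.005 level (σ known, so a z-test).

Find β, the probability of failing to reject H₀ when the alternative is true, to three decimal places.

β ≈ 0.411

Noncentrality parameter: δ = d·√n = 0.66 × √18 = 2.8001
One-sided α = 0.005 → critical value z_{0.005} = 2.576.
Power = Φ(δ − 2.576) = Φ(0.224) = 0.5887.
Type II error: β = 1 − power = 1 − 0.5887 = 0.4113.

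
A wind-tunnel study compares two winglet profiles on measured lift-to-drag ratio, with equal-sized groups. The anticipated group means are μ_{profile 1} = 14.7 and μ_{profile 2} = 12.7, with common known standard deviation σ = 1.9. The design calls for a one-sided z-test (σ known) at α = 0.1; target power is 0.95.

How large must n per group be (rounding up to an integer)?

Standardized effect: d = |μ_{profile 1} − μ_{profile 2}| / σ = |14.7 − 12.7| / 1.9 = 1.0526
Set Φ(δ − 1.282) = 0.95; then δ − 1.282 = Φ⁻¹(0.95) = 1.645, giving δ = 2.926.
δ = d·√(n/2) ⇒ n = 2(δ/d)² = 2 × (2.926 / 1.0526)² = 15.46.
Rounding up, n = 16 per group.

n = 16 per group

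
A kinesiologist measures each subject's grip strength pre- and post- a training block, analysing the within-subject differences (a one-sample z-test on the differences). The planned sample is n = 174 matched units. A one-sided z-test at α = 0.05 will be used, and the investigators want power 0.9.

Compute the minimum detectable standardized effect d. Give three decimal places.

d ≈ 0.222

Need Φ(δ − 1.645) = 0.9, so δ = 1.645 + 1.282 = 2.926.
δ = d·√n ⇒ d = δ/√n = 2.926/√174 = 0.2219.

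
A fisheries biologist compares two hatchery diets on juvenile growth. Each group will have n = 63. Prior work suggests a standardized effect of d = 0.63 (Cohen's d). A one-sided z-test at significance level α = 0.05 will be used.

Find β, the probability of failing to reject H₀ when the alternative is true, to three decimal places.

Noncentrality parameter: δ = d·√(n/2) = 0.63 × √(63/2) = 3.5359
One-sided α = 0.05 → critical value z_{0.05} = 1.645.
Power = P(Z > 1.645 − δ) = Φ(1.891) = 0.9707.
Type II error: β = 1 − power = 1 − 0.9707 = 0.0293.

β ≈ 0.029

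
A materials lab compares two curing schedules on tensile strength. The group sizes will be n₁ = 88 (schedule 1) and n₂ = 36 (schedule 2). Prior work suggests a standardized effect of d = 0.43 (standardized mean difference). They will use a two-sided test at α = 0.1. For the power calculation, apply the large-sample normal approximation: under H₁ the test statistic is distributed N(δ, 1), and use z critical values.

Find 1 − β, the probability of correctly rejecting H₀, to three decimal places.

Power ≈ 0.702

Noncentrality parameter: δ = d / √(1/n₁ + 1/n₂) = 0.43 / √(1/88 + 1/36) = 2.1735
Critical value for a two-sided test at α = 0.1: z_{α/2} = 1.645.
Power = Φ(δ − 1.645) + Φ(−δ − 1.645) = Φ(0.529) + Φ(-3.818) = 0.7015 + 0.0001 = 0.7015.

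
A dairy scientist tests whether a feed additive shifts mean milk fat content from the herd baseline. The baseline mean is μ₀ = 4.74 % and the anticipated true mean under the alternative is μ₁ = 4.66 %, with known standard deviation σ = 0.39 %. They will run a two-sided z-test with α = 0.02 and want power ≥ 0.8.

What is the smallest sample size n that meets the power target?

n = 239

Standardized effect: d = |μ₁ − μ₀| / σ = |4.66 − 4.74| / 0.39 = 0.2051
For power 0.8 need Φ(δ − z_{0.01}) = 0.8, so δ = z_{0.01} + z_{0.20} = 2.326 + 0.842 = 3.168.
(The Φ(−δ − z_{α/2}) term is vanishingly small for δ > 0 and is dropped in the standard sample-size formula.)
δ = d·√n ⇒ n = (δ/d)² = (3.168 / 0.2051)² = 238.51.
Rounding up, n = 239.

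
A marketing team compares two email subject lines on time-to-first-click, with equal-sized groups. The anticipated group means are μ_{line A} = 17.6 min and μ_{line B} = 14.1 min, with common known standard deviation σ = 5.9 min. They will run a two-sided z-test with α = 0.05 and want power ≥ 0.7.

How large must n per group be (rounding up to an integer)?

n = 36 per group

Standardized effect: d = |μ_{line A} − μ_{line B}| / σ = |17.6 − 14.1| / 5.9 = 0.5932
Set Φ(δ − 1.960) = 0.7; then δ − 1.960 = Φ⁻¹(0.7) = 0.524, giving δ = 2.484.
(The Φ(−δ − z_{α/2}) term is vanishingly small for δ > 0 and is dropped in the standard sample-size formula.)
δ = d·√(n/2) ⇒ n = 2(δ/d)² = 2 × (2.484 / 0.5932)² = 35.08.
Rounding up, n = 36 per group.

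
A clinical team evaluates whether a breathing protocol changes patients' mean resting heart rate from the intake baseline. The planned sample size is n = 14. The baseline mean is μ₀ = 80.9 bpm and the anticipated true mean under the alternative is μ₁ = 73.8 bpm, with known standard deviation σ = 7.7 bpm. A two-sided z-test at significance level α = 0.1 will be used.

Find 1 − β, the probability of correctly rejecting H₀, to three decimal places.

Standardized effect: d = |μ₁ − μ₀| / σ = |73.8 − 80.9| / 7.7 = 0.9221
Noncentrality parameter: δ = d·√n = 0.9221 × √14 = 3.4501
Two-sided α = 0.1 → critical value z_{0.05} = 1.645.
Power = Φ(δ − 1.645) + Φ(−δ − 1.645) = Φ(1.805) + Φ(-5.095) = 0.9645 + 0.0000 = 0.9645.

Power ≈ 0.964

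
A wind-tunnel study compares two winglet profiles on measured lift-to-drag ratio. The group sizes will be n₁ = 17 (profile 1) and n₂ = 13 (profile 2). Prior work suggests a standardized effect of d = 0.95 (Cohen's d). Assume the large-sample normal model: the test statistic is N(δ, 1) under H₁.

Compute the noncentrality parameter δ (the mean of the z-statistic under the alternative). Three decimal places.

δ ≈ 2.578

The noncentrality parameter scales effect size by the design's sample-size factor: δ = d / √(1/n₁ + 1/n₂) = 0.95 / √(1/17 + 1/13) = 2.5785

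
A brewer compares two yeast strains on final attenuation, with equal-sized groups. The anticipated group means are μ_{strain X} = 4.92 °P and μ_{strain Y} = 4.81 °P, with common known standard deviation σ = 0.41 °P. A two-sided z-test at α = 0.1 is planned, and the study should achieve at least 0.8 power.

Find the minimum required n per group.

n = 172 per group

Standardized effect: d = |μ_{strain X} − μ_{strain Y}| / σ = |4.92 − 4.81| / 0.41 = 0.2683
For power 0.8 need Φ(δ − z_{0.05}) = 0.8, so δ = z_{0.05} + z_{0.20} = 1.645 + 0.842 = 2.486.
(For δ > 0 the lower-tail rejection region contributes negligibly to power, so the one-term inversion is standard.)
δ = d·√(n/2) ⇒ n = 2(δ/d)² = 2 × (2.486 / 0.2683)² = 171.78.
Rounding up, n = 172 per group.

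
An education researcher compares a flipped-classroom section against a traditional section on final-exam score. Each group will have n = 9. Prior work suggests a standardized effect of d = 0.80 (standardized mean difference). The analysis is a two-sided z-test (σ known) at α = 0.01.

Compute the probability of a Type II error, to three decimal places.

β ≈ 0.810

Noncentrality parameter: δ = d·√(n/2) = 0.80 × √(9/2) = 1.6971
Critical value for a two-sided test at α = 0.01: z_{α/2} = 2.576.
Power = Φ(δ − 2.576) + Φ(−δ − 2.576) = Φ(-0.879) + Φ(-4.273) = 0.1898 + 0.0000 = 0.1898.
Type II error: β = 1 − power = 1 − 0.1898 = 0.8102.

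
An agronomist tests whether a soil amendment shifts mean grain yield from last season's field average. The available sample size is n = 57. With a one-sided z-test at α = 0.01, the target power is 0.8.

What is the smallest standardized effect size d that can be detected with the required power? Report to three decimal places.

Need Φ(δ − 2.326) = 0.8, so δ = 2.326 + 0.842 = 3.168.
δ = d·√n ⇒ d = δ/√n = 3.168/√57 = 0.4196.

d ≈ 0.420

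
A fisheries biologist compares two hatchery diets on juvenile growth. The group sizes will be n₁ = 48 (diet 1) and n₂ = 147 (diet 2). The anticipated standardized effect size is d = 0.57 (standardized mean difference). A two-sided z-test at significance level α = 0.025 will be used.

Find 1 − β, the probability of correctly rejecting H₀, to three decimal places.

Noncentrality parameter: δ = d / √(1/n₁ + 1/n₂) = 0.57 / √(1/48 + 1/147) = 3.4288
Two-sided α = 0.025 → critical value z_{0.0125} = 2.241.
Power = Φ(δ − 2.241) + Φ(−δ − 2.241) = Φ(1.187) + Φ(-5.670) = 0.8825 + 0.0000 = 0.8825.

Power ≈ 0.882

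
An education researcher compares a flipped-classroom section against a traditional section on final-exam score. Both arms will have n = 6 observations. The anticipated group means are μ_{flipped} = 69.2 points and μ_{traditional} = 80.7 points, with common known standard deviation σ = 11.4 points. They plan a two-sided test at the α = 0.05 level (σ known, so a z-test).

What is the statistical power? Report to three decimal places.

Power ≈ 0.416

Standardized effect: d = |μ_{flipped} − μ_{traditional}| / σ = |69.2 − 80.7| / 11.4 = 1.0088
Noncentrality parameter: δ = d·√(n/2) = 1.0088 × √(6/2) = 1.7472
Two-sided α = 0.05 → critical value z_{0.025} = 1.960.
Power = Φ(δ − 1.960) + Φ(−δ − 1.960) = Φ(-0.213) + Φ(-3.707) = 0.4158 + 0.0001 = 0.4159.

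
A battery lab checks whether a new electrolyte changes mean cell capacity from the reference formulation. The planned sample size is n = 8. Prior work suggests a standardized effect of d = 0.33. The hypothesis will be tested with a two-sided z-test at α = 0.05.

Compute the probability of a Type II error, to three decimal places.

β ≈ 0.846

Noncentrality parameter: δ = d·√n = 0.33 × √8 = 0.9334
Two-sided α = 0.05 → critical value z_{0.025} = 1.960.
Power = Φ(δ − 1.960) + Φ(−δ − 1.960) = Φ(-1.027) + Φ(-2.893) = 0.1523 + 0.0019 = 0.1542.
Type II error: β = 1 − power = 1 − 0.1542 = 0.8458.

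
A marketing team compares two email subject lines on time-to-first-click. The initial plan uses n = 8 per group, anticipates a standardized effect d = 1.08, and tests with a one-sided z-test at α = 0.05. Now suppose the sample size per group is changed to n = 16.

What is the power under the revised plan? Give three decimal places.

With n = 16 per group: δ = d·√(n/2) = 1.08 × √(16/2) = 3.0547. Critical value z_{0.05} = 1.645.
Revised power = P(Z > 1.645 − δ) = Φ(1.410) = 0.9207.

Power ≈ 0.921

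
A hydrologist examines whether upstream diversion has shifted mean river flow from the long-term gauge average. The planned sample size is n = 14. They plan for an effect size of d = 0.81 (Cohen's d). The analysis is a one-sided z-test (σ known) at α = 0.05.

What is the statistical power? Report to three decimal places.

Power ≈ 0.917

Noncentrality parameter: δ = d·√n = 0.81 × √14 = 3.0307
One-sided α = 0.05 → critical value z_{0.05} = 1.645.
Power = P(Z > 1.645 − δ) = Φ(1.386) = 0.9171.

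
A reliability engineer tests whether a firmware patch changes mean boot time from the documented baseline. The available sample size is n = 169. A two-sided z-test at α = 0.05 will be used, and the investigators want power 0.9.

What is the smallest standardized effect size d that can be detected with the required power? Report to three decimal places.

d ≈ 0.249

Required noncentrality: δ = z_{0.025} + z_{0.10} = 1.960 + 1.282 = 3.242.
(The second rejection-region term Φ(−δ − z_{α/2}) is negligible and dropped.)
δ = d·√n ⇒ d = δ/√n = 3.242/√169 = 0.2493.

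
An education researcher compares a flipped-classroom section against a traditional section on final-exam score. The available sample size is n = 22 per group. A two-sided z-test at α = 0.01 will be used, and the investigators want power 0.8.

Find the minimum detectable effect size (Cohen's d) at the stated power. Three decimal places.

Required noncentrality: δ = z_{0.005} + z_{0.20} = 2.576 + 0.842 = 3.417.
(The second rejection-region term Φ(−δ − z_{α/2}) is negligible and dropped.)
δ = d·√(n/2) ⇒ d = δ/√(n/2) = 3.417/√(22/2) = 1.0304.

d ≈ 1.030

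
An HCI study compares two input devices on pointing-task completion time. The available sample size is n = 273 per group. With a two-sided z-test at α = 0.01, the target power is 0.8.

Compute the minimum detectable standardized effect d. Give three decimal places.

Need Φ(δ − 2.576) = 0.8, so δ = 2.576 + 0.842 = 3.417.
(Lower-tail contribution to power is negligible for δ > 0.)
δ = d·√(n/2) ⇒ d = δ/√(n/2) = 3.417/√(273/2) = 0.2925.

d ≈ 0.293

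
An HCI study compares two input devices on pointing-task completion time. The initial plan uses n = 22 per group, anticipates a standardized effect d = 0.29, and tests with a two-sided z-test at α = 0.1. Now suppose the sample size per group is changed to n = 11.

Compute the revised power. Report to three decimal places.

Power ≈ 0.177

With n = 11 per group: δ = d·√(n/2) = 0.29 × √(11/2) = 0.6801. Critical value z_{0.05} = 1.645.
Revised power = Φ(δ − 1.645) + Φ(−δ − 1.645) = Φ(-0.965) + Φ(-2.325) = 0.1673 + 0.0100 = 0.1774.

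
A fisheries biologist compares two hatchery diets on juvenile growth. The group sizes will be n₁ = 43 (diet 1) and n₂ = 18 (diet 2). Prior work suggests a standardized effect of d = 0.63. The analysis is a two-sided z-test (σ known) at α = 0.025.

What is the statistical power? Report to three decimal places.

Noncentrality parameter: δ = d / √(1/n₁ + 1/n₂) = 0.63 / √(1/43 + 1/18) = 2.2441
Critical value for a two-sided test at α = 0.025: z_{α/2} = 2.241.
Power = Φ(δ − 2.241) + Φ(−δ − 2.241) = Φ(0.003) + Φ(-4.486) = 0.5011 + 0.0000 = 0.5011.

Power ≈ 0.501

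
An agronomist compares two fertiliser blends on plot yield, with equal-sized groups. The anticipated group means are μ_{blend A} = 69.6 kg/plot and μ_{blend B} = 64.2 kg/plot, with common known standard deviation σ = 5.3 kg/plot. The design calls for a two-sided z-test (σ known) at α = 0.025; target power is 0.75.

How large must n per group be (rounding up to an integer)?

n = 17 per group

Standardized effect: d = |μ_{blend A} − μ_{blend B}| / σ = |69.6 − 64.2| / 5.3 = 1.0189
Set Φ(δ − 2.241) = 0.75; then δ − 2.241 = Φ⁻¹(0.75) = 0.674, giving δ = 2.916.
(For δ > 0 the lower-tail rejection region contributes negligibly to power, so the one-term inversion is standard.)
δ = d·√(n/2) ⇒ n = 2(δ/d)² = 2 × (2.916 / 1.0189)² = 16.38.
Rounding up, n = 17 per group.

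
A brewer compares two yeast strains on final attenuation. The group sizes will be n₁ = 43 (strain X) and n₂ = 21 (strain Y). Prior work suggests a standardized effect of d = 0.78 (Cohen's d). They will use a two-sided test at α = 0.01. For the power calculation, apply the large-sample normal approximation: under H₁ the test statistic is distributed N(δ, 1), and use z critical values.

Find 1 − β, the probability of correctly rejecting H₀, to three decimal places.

Power ≈ 0.638

Noncentrality parameter: δ = d / √(1/n₁ + 1/n₂) = 0.78 / √(1/43 + 1/21) = 2.9299
Two-sided α = 0.01 → critical value z_{0.005} = 2.576.
Power = Φ(δ − 2.576) + Φ(−δ − 2.576) = Φ(0.354) + Φ(-5.506) = 0.6383 + 0.0000 = 0.6383.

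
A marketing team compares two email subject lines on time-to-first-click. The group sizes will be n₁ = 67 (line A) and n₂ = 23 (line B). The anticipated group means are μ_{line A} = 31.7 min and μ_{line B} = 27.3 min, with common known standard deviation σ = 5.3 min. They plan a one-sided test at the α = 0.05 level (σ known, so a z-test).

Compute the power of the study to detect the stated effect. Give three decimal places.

Standardized effect: d = |μ_{line A} − μ_{line B}| / σ = |31.7 − 27.3| / 5.3 = 0.8302
Noncentrality parameter: δ = d / √(1/n₁ + 1/n₂) = 0.8302 / √(1/67 + 1/23) = 3.4352
Critical value for a one-sided test at α = 0.05: z_α = 1.645.
Power = Φ(δ − 1.645) = Φ(1.790) = 0.9633.

Power ≈ 0.963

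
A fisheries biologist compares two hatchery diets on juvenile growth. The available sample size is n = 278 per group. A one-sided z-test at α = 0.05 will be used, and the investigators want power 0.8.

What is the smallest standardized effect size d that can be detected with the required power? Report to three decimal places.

d ≈ 0.211

Need Φ(δ − 1.645) = 0.8, so δ = 1.645 + 0.842 = 2.486.
δ = d·√(n/2) ⇒ d = δ/√(n/2) = 2.486/√(278/2) = 0.2109.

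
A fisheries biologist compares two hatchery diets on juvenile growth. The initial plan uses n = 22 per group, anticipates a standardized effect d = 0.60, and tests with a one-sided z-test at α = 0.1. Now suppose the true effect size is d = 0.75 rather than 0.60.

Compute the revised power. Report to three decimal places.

Power ≈ 0.886

With d = 0.75: δ = d·√(n/2) = 0.75 × √(22/2) = 2.4875. Critical value z_{0.1} = 1.282.
Revised power = P(Z > 1.282 − δ) = Φ(1.206) = 0.8861.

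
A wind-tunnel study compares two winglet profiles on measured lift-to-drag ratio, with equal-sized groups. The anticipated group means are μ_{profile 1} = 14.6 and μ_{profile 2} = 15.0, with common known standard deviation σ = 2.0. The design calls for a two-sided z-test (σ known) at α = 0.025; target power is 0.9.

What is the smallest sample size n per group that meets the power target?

Standardized effect: d = |μ_{profile 1} − μ_{profile 2}| / σ = |14.6 − 15.0| / 2.0 = 0.2000
For power 0.9 need Φ(δ − z_{0.0125}) = 0.9, so δ = z_{0.0125} + z_{0.10} = 2.241 + 1.282 = 3.523.
(Ignoring the negligible lower-tail rejection probability gives the usual closed-form inversion.)
δ = d·√(n/2) ⇒ n = 2(δ/d)² = 2 × (3.523 / 0.2000)² = 620.56.
Round up to the next whole unit.

n = 621 per group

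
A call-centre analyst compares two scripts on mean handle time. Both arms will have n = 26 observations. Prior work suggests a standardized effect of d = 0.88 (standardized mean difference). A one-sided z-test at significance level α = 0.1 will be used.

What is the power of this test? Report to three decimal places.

Power ≈ 0.971

Noncentrality parameter: λ = d·√(n/2) = 0.88 × √(26/2) = 3.1729
One-sided α = 0.1 → critical value z_{0.1} = 1.282.
Power = P(Z > 1.282 − λ) = Φ(1.891) = 0.9707.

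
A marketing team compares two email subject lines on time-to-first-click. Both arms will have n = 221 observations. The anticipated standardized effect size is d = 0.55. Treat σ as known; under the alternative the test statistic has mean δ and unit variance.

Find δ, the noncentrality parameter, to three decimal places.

The noncentrality parameter scales effect size by the design's sample-size factor: δ = d·√(n/2) = 0.55 × √(221/2) = 5.7815

δ ≈ 5.782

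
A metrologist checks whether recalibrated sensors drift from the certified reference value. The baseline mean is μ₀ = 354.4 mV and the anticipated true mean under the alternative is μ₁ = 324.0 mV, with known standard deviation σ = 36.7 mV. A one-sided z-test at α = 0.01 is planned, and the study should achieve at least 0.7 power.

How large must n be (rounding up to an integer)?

n = 12

Standardized effect: d = |μ₁ − μ₀| / σ = |324.0 − 354.4| / 36.7 = 0.8283
For power 0.7 need Φ(δ − z_{0.01}) = 0.7, so δ = z_{0.01} + z_{0.30} = 2.326 + 0.524 = 2.851.
δ = d·√n ⇒ n = (δ/d)² = (2.851 / 0.8283)² = 11.84.
Round up to the next whole unit.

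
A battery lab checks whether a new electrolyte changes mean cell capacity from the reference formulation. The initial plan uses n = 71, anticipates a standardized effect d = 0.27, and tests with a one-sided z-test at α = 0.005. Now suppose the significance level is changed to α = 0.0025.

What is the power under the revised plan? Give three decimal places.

δ = d·√n = 0.27 × √71 = 2.2751 (unchanged). New critical value: z_{0.0025} = 2.807.
Revised power = P(Z > 2.807 − δ) = Φ(-0.532) = 0.2974.

Power ≈ 0.297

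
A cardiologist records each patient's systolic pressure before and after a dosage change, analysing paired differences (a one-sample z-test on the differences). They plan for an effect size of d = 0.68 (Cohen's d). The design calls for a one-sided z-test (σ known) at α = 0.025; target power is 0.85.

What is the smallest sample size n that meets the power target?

Set Φ(δ − 1.960) = 0.85; then δ − 1.960 = Φ⁻¹(0.85) = 1.036, giving δ = 2.996.
δ = d·√n ⇒ n = (δ/d)² = (2.996 / 0.68)² = 19.42.
Round up to the next whole unit.

n = 20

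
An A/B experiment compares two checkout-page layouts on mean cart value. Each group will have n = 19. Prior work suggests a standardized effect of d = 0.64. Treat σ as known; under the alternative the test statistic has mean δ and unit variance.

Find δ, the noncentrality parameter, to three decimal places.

δ ≈ 1.973

The noncentrality parameter scales effect size by the design's sample-size factor: δ = d·√(n/2) = 0.64 × √(19/2) = 1.9726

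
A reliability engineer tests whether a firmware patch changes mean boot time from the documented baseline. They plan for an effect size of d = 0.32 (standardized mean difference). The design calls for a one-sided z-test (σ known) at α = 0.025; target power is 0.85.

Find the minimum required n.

Set Φ(δ − 1.960) = 0.85; then δ − 1.960 = Φ⁻¹(0.85) = 1.036, giving δ = 2.996.
δ = d·√n ⇒ n = (δ/d)² = (2.996 / 0.32)² = 87.68.
Rounding up, n = 88.

n = 88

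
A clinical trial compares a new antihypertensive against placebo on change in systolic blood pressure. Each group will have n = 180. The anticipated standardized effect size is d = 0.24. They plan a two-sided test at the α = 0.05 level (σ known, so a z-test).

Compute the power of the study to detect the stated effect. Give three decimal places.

Power ≈ 0.624

Noncentrality parameter: δ = d·√(n/2) = 0.24 × √(180/2) = 2.2768
Two-sided α = 0.05 → critical value z_{0.025} = 1.960.
Power = Φ(δ − 1.960) + Φ(−δ − 1.960) = Φ(0.317) + Φ(-4.237) = 0.6243 + 0.0000 = 0.6243.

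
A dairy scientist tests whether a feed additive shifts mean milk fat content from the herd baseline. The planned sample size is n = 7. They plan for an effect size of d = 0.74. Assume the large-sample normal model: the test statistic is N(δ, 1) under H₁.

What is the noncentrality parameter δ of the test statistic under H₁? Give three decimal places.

δ = d·√n = 0.74 × √7 = 1.9579

δ ≈ 1.958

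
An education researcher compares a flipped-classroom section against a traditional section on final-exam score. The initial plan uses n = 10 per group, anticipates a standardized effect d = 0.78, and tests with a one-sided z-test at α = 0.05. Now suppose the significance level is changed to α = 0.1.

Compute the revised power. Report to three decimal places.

δ = d·√(n/2) = 0.78 × √(10/2) = 1.7441 (unchanged). New critical value: z_{0.1} = 1.282.
Revised power = Φ(δ − 1.282) = Φ(0.463) = 0.6782.

Power ≈ 0.678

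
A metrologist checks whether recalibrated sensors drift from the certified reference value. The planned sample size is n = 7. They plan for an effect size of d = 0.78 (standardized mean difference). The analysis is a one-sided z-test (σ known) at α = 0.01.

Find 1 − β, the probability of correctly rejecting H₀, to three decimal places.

Noncentrality parameter: δ = d·√n = 0.78 × √7 = 2.0637
One-sided α = 0.01 → critical value z_{0.01} = 2.326.
Power = Φ(δ − 2.326) = Φ(-0.263) = 0.3964.

Power ≈ 0.396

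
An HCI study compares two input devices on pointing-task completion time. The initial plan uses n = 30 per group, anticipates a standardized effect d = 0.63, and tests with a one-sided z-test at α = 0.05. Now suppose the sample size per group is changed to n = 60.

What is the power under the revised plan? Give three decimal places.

Power ≈ 0.965

With n = 60 per group: δ = d·√(n/2) = 0.63 × √(60/2) = 3.4507. Critical value z_{0.05} = 1.645.
Revised power = Φ(δ − 1.645) = Φ(1.806) = 0.9645.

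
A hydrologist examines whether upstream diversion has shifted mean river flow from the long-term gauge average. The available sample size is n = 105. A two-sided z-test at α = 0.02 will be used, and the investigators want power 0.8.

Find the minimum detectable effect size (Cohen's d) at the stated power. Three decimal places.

d ≈ 0.309

Required noncentrality: δ = z_{0.01} + z_{0.20} = 2.326 + 0.842 = 3.168.
(Lower-tail contribution to power is negligible for δ > 0.)
δ = d·√n ⇒ d = δ/√n = 3.168/√105 = 0.3092.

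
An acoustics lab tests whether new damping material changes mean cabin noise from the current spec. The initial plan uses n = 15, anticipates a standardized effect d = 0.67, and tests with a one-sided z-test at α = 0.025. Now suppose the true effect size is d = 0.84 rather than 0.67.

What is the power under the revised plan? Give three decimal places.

Power ≈ 0.902

With d = 0.84: δ = d·√n = 0.84 × √15 = 3.2533. Critical value z_{0.025} = 1.960.
Revised power = P(Z > 1.960 − δ) = Φ(1.293) = 0.9021.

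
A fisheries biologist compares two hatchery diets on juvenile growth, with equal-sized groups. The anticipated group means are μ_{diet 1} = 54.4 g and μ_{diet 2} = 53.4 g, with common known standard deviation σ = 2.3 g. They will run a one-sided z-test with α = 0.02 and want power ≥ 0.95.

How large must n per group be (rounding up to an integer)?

n = 145 per group

Standardized effect: d = |μ_{diet 1} − μ_{diet 2}| / σ = |54.4 − 53.4| / 2.3 = 0.4348
Set Φ(δ − 2.054) = 0.95; then δ − 2.054 = Φ⁻¹(0.95) = 1.645, giving δ = 3.699.
δ = d·√(n/2) ⇒ n = 2(δ/d)² = 2 × (3.699 / 0.4348)² = 144.73.
Rounding up, n = 145 per group.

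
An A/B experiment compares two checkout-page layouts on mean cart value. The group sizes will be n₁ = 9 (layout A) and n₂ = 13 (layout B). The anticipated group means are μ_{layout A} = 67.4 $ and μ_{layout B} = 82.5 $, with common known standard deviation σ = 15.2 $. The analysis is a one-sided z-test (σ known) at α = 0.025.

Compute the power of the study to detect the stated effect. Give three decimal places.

Power ≈ 0.630

Standardized effect: d = |μ_{layout A} − μ_{layout B}| / σ = |67.4 − 82.5| / 15.2 = 0.9934
Noncentrality parameter: δ = d / √(1/n₁ + 1/n₂) = 0.9934 / √(1/9 + 1/13) = 2.2909
One-sided α = 0.025 → critical value z_{0.025} = 1.960.
Power = Φ(δ − 1.960) = Φ(0.331) = 0.6297.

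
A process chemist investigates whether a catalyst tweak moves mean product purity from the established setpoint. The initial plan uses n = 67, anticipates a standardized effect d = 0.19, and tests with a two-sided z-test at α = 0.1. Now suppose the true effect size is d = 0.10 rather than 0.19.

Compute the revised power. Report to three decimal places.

Power ≈ 0.211

With d = 0.10: δ = d·√n = 0.10 × √67 = 0.8185. Critical value z_{0.05} = 1.645.
Revised power = Φ(δ − 1.645) + Φ(−δ − 1.645) = Φ(-0.826) + Φ(-2.463) = 0.2043 + 0.0069 = 0.2112.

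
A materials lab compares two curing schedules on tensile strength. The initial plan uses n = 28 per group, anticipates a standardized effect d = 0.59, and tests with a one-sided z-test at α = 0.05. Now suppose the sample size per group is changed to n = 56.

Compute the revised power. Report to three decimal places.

With n = 56 per group: δ = d·√(n/2) = 0.59 × √(56/2) = 3.1220. Critical value z_{0.05} = 1.645.
Revised power = Φ(δ − 1.645) = Φ(1.477) = 0.9302.

Power ≈ 0.930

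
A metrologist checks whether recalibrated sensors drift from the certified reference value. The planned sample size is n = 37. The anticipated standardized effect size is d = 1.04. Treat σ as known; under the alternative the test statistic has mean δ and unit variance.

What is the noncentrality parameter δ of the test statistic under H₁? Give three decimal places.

δ ≈ 6.326

δ = d·√n = 1.04 × √37 = 6.3261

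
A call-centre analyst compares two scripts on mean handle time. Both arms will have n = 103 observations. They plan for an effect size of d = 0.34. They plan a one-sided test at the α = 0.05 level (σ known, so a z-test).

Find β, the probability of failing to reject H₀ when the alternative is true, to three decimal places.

Noncentrality parameter: δ = d·√(n/2) = 0.34 × √(103/2) = 2.4400
One-sided α = 0.05 → critical value z_{0.05} = 1.645.
Power = P(Z > 1.645 − δ) = Φ(0.795) = 0.7867.
Type II error: β = 1 − power = 1 − 0.7867 = 0.2133.

β ≈ 0.213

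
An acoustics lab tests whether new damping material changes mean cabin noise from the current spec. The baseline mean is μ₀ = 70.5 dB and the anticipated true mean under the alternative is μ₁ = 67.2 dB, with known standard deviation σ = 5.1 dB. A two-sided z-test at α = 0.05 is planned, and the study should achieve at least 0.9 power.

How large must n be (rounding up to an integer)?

n = 26

Standardized effect: d = |μ₁ − μ₀| / σ = |67.2 − 70.5| / 5.1 = 0.6471
For power 0.9 need Φ(δ − z_{0.025}) = 0.9, so δ = z_{0.025} + z_{0.10} = 1.960 + 1.282 = 3.242.
(The Φ(−δ − z_{α/2}) term is vanishingly small for δ > 0 and is dropped in the standard sample-size formula.)
δ = d·√n ⇒ n = (δ/d)² = (3.242 / 0.6471)² = 25.10.
Rounding up, n = 26.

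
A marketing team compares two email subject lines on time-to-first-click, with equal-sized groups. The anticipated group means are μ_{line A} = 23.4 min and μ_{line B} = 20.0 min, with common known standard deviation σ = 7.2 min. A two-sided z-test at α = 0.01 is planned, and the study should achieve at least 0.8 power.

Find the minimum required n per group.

n = 105 per group

Standardized effect: d = |μ_{line A} − μ_{line B}| / σ = |23.4 − 20.0| / 7.2 = 0.4722
For power 0.8 need Φ(δ − z_{0.005}) = 0.8, so δ = z_{0.005} + z_{0.20} = 2.576 + 0.842 = 3.417.
(For δ > 0 the lower-tail rejection region contributes negligibly to power, so the one-term inversion is standard.)
δ = d·√(n/2) ⇒ n = 2(δ/d)² = 2 × (3.417 / 0.4722)² = 104.75.
Rounding up, n = 105 per group.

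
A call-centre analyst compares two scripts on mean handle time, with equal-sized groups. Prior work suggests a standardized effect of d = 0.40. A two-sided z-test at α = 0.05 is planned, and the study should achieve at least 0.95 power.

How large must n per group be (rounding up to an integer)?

n = 163 per group

Set Φ(δ − 1.960) = 0.95; then δ − 1.960 = Φ⁻¹(0.95) = 1.645, giving δ = 3.605.
(Ignoring the negligible lower-tail rejection probability gives the usual closed-form inversion.)
δ = d·√(n/2) ⇒ n = 2(δ/d)² = 2 × (3.605 / 0.40)² = 162.43.
Rounding up, n = 163 per group.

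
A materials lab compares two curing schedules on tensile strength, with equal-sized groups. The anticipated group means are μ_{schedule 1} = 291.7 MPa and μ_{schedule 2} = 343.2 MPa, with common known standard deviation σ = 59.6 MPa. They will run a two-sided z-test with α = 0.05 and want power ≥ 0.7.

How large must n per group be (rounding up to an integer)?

Standardized effect: d = |μ_{schedule 1} − μ_{schedule 2}| / σ = |291.7 − 343.2| / 59.6 = 0.8641
Set Φ(δ − 1.960) = 0.7; then δ − 1.960 = Φ⁻¹(0.7) = 0.524, giving δ = 2.484.
(Ignoring the negligible lower-tail rejection probability gives the usual closed-form inversion.)
δ = d·√(n/2) ⇒ n = 2(δ/d)² = 2 × (2.484 / 0.8641)² = 16.53.
Rounding up, n = 17 per group.

n = 17 per group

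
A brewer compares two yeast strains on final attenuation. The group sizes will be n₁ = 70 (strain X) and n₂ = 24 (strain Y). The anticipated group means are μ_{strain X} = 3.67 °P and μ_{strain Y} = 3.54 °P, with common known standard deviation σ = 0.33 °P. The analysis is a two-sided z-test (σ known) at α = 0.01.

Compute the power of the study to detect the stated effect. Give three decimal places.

Standardized effect: d = |μ_{strain X} − μ_{strain Y}| / σ = |3.67 − 3.54| / 0.33 = 0.3939
Noncentrality parameter: δ = d / √(1/n₁ + 1/n₂) = 0.3939 / √(1/70 + 1/24) = 1.6654
Critical value for a two-sided test at α = 0.01: z_{α/2} = 2.576.
Power = Φ(δ − 2.576) + Φ(−δ − 2.576) = Φ(-0.910) + Φ(-4.241) = 0.1813 + 0.0000 = 0.1813.

Power ≈ 0.181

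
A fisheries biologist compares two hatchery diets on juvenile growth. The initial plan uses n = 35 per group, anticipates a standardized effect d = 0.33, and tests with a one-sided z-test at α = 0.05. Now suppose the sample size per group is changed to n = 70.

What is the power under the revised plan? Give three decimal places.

With n = 70 per group: δ = d·√(n/2) = 0.33 × √(70/2) = 1.9523. Critical value z_{0.05} = 1.645.
Revised power = Φ(δ − 1.645) = Φ(0.307) = 0.6208.

Power ≈ 0.621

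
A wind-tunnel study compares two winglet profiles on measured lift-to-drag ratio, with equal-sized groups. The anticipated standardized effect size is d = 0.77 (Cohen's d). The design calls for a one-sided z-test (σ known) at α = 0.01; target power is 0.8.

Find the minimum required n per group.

For power 0.8 need Φ(δ − z_{0.01}) = 0.8, so δ = z_{0.01} + z_{0.20} = 2.326 + 0.842 = 3.168.
δ = d·√(n/2) ⇒ n = 2(δ/d)² = 2 × (3.168 / 0.77)² = 33.85.
Rounding up, n = 34 per group.

n = 34 per group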